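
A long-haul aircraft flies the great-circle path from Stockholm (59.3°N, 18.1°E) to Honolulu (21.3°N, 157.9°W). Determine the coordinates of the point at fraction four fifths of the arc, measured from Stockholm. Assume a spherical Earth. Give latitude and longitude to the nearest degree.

Convert each endpoint to a unit vector on the sphere (x = cos φ cos λ, y = cos φ sin λ, z = sin φ).
The central angle between the endpoints is δ = arccos(p₁·p₂) ≈ 1.734 rad (99.3°).
Interpolate at f = 4/5 with slerp weights a = sin((1−f)δ)/sin δ ≈ 0.344, b = sin(fδ)/sin δ ≈ 0.996.
p = a·p₁ + b·p₂ ≈ (-0.693, -0.295, 0.658); φ = arcsin(p_z) ≈ 41.15°, λ = atan2(p_y, p_x) ≈ -156.97°.

≈ 41°N, 157°W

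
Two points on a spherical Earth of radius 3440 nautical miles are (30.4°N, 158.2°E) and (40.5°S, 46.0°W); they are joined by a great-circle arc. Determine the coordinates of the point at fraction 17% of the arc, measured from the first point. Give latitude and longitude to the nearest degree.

Write both endpoints as unit vectors p₁, p₂ with components (cos φ cos λ, cos φ sin λ, sin φ).
The central angle between the endpoints is δ = arccos(p₁·p₂) ≈ 2.757 rad (158.0°).
Interpolate at f = 0.17 with slerp weights a = sin((1−f)δ)/sin δ ≈ 2.007, b = sin(fδ)/sin δ ≈ 1.203.
p = a·p₁ + b·p₂ ≈ (-0.972, -0.015, 0.234); φ = arcsin(p_z) ≈ 13.56°, λ = atan2(p_y, p_x) ≈ -179.11°.

≈ (14°N, 179°W)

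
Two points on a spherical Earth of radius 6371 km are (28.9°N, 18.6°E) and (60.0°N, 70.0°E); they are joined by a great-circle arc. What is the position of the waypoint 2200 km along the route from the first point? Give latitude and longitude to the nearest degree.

≈ (45°N, 34°E)

Write both endpoints as unit vectors p₁, p₂ with components (cos φ cos λ, cos φ sin λ, sin φ).
The central angle between the endpoints is δ = arccos(p₁·p₂) ≈ 0.807 rad (46.2°). The total great-circle distance is δ·R ≈ 0.807 × 6371 ≈ 5142 km, so the target fraction is f = 2200/5142 ≈ 0.428.
Interpolate at f ≈ 0.428 with slerp weights a = sin((1−f)δ)/sin δ ≈ 0.617, b = sin(fδ)/sin δ ≈ 0.469.
p = a·p₁ + b·p₂ ≈ (0.592, 0.392, 0.704); φ = arcsin(p_z) ≈ 44.75°, λ = atan2(p_y, p_x) ≈ 33.54°.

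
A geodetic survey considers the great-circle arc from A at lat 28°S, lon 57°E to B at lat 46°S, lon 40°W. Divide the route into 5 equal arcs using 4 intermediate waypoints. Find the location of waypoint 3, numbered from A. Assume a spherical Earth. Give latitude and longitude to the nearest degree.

≈ lat 50°S, lon 5°E

From cos δ = sin φ₁ sin φ₂ + cos φ₁ cos φ₂ cos Δλ, the central angle is δ ≈ 1.305 rad (74.8°).
Interpolate at f = 3/5 with slerp weights a = sin((1−f)δ)/sin δ ≈ 0.517, b = sin(fδ)/sin δ ≈ 0.731.
p = a·p₁ + b·p₂ ≈ (0.637, 0.056, -0.768); φ = arcsin(p_z) ≈ -50.21°, λ = atan2(p_y, p_x) ≈ 5.04°.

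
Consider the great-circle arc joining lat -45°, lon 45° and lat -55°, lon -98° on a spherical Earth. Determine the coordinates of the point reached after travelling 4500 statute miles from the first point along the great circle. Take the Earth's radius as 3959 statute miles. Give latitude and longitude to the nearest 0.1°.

Convert each endpoint to a unit vector on the sphere (x = cos φ cos λ, y = cos φ sin λ, z = sin φ).
The central angle between the endpoints is δ = arccos(p₁·p₂) ≈ 1.313 rad (75.2°). The total great-circle distance is δ·R ≈ 1.313 × 3959 ≈ 5197 mi, so the target fraction is f = 4500/5197 ≈ 0.866.
Interpolate at f ≈ 0.866 with slerp weights a = sin((1−f)δ)/sin δ ≈ 0.181, b = sin(fδ)/sin δ ≈ 0.938.
p = a·p₁ + b·p₂ ≈ (0.016, -0.442, -0.897); φ = arcsin(p_z) ≈ -63.72°, λ = atan2(p_y, p_x) ≈ -87.98°.

≈ lat -63.7°, lon -88.0°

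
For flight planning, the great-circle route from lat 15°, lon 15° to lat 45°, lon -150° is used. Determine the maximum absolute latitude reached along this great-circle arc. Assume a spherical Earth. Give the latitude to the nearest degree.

≈ 78°

The great circle lies in the plane with unit normal n̂ = (p₁ × p₂)/|p₁ × p₂|.
Here n̂_z ≈ -0.201; the vertex latitude is φ_max = arccos|n̂_z| ≈ 78.4°.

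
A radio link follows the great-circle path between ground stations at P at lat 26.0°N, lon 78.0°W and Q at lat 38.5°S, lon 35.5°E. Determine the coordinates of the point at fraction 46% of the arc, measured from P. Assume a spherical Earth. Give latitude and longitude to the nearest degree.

Write both endpoints as unit vectors p₁, p₂ with components (cos φ cos λ, cos φ sin λ, sin φ).
The central angle between the endpoints is δ = arccos(p₁·p₂) ≈ 2.157 rad (123.6°).
Interpolate at f = 0.46 with slerp weights a = sin((1−f)δ)/sin δ ≈ 1.103, b = sin(fδ)/sin δ ≈ 1.005.
p = a·p₁ + b·p₂ ≈ (0.847, -0.513, -0.142); φ = arcsin(p_z) ≈ -8.18°, λ = atan2(p_y, p_x) ≈ -31.21°.

≈ lat 8°S, lon 31°W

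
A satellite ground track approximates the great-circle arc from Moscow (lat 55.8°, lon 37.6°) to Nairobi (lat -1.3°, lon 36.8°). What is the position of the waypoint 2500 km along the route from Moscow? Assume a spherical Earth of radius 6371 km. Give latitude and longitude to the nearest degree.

Write both endpoints as unit vectors p₁, p₂ with components (cos φ cos λ, cos φ sin λ, sin φ).
The central angle between the endpoints is δ = arccos(p₁·p₂) ≈ 0.997 rad (57.1°). The total great-circle distance is δ·R ≈ 0.997 × 6371 ≈ 6350 km, so the target fraction is f = 2500/6350 ≈ 0.394.
Interpolate at f ≈ 0.394 with slerp weights a = sin((1−f)δ)/sin δ ≈ 0.677, b = sin(fδ)/sin δ ≈ 0.455.
p = a·p₁ + b·p₂ ≈ (0.666, 0.505, 0.549); φ = arcsin(p_z) ≈ 33.32°, λ = atan2(p_y, p_x) ≈ 37.16°.

≈ lat 33°, lon 37°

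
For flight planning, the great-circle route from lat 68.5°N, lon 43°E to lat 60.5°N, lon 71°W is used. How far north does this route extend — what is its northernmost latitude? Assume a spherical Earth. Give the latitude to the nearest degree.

The great circle lies in the plane with unit normal n̂ = (p₁ × p₂)/|p₁ × p₂|.
Here n̂_z ≈ -0.244; the vertex latitude is φ_max = arccos|n̂_z| ≈ 75.9°.
Check via Clairaut: cos φ_max = |cos φ₁| · sin C = cos(68.5°)·sin(41.7°) ≈ 0.244, again giving ≈ 75.9°.

≈ 76°N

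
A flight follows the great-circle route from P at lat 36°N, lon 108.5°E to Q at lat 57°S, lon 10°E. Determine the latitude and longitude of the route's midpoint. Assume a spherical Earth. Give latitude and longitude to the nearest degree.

≈ lat 15°S, lon 72°E

Convert each endpoint to a unit vector on the sphere (x = cos φ cos λ, y = cos φ sin λ, z = sin φ).
The central angle between the endpoints is δ = arccos(p₁·p₂) ≈ 2.163 rad (123.9°).
Interpolate at f = 1/2 with slerp weights a = sin((1−f)δ)/sin δ ≈ 1.064, b = sin(fδ)/sin δ ≈ 1.064.
p = a·p₁ + b·p₂ ≈ (0.297, 0.917, -0.267); φ = arcsin(p_z) ≈ -15.48°, λ = atan2(p_y, p_x) ≈ 72.02°.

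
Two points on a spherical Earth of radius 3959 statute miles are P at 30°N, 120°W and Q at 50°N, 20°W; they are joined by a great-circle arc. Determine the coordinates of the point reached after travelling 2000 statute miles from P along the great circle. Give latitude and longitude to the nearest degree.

From cos δ = sin φ₁ sin φ₂ + cos φ₁ cos φ₂ cos Δλ, the central angle is δ ≈ 1.280 rad (73.4°). The total great-circle distance is δ·R ≈ 1.280 × 3959 ≈ 5069 mi, so the target fraction is f = 2000/5069 ≈ 0.395.
Interpolate at f ≈ 0.395 with slerp weights a = sin((1−f)δ)/sin δ ≈ 0.730, b = sin(fδ)/sin δ ≈ 0.505.
p = a·p₁ + b·p₂ ≈ (-0.011, -0.659, 0.752); φ = arcsin(p_z) ≈ 48.78°, λ = atan2(p_y, p_x) ≈ -90.97°.

≈ 49°N, 91°W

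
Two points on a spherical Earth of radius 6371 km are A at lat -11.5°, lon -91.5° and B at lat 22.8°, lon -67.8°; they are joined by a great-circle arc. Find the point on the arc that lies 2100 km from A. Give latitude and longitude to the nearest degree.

Convert each endpoint to a unit vector on the sphere (x = cos φ cos λ, y = cos φ sin λ, z = sin φ).
The central angle between the endpoints is δ = arccos(p₁·p₂) ≈ 0.723 rad (41.4°). The total great-circle distance is δ·R ≈ 0.723 × 6371 ≈ 4605 km, so the target fraction is f = 2100/4605 ≈ 0.456.
Interpolate at f ≈ 0.456 with slerp weights a = sin((1−f)δ)/sin δ ≈ 0.579, b = sin(fδ)/sin δ ≈ 0.489.
p = a·p₁ + b·p₂ ≈ (0.156, -0.985, 0.074); φ = arcsin(p_z) ≈ 4.25°, λ = atan2(p_y, p_x) ≈ -81.03°.

≈ lat 4°, lon -81°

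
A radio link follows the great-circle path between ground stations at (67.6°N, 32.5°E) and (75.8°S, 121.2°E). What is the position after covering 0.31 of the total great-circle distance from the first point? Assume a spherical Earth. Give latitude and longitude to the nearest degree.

Write both endpoints as unit vectors p₁, p₂ with components (cos φ cos λ, cos φ sin λ, sin φ).
The central angle between the endpoints is δ = arccos(p₁·p₂) ≈ 2.677 rad (153.4°).
Interpolate at f = 0.31 with slerp weights a = sin((1−f)δ)/sin δ ≈ 2.149, b = sin(fδ)/sin δ ≈ 1.648.
p = a·p₁ + b·p₂ ≈ (0.481, 0.786, 0.389); φ = arcsin(p_z) ≈ 22.87°, λ = atan2(p_y, p_x) ≈ 58.52°.

≈ (23°N, 59°E)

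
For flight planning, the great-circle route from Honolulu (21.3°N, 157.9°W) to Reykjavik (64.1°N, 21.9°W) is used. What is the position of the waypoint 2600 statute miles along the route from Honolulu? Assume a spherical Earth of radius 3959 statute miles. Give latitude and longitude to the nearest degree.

The haversine formula gives a central angle δ ≈ 1.537 rad (88.1°) between the endpoints. The total great-circle distance is δ·R ≈ 1.537 × 3959 ≈ 6084 mi, so the target fraction is f = 2600/6084 ≈ 0.427.
Interpolate at f ≈ 0.427 with slerp weights a = sin((1−f)δ)/sin δ ≈ 0.771, b = sin(fδ)/sin δ ≈ 0.611.
p = a·p₁ + b·p₂ ≈ (-0.418, -0.370, 0.830); φ = arcsin(p_z) ≈ 56.06°, λ = atan2(p_y, p_x) ≈ -138.51°.

≈ 56°N, 139°W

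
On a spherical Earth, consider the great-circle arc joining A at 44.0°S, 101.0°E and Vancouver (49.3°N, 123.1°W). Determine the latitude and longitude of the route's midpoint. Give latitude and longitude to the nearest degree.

≈ 7°N, 162°E

The haversine formula gives a central angle δ ≈ 2.613 rad (149.7°) between the endpoints.
Interpolate at f = 1/2 with slerp weights a = sin((1−f)δ)/sin δ ≈ 1.914, b = sin(fδ)/sin δ ≈ 1.914.
p = a·p₁ + b·p₂ ≈ (-0.944, 0.306, 0.121); φ = arcsin(p_z) ≈ 6.98°, λ = atan2(p_y, p_x) ≈ 162.05°.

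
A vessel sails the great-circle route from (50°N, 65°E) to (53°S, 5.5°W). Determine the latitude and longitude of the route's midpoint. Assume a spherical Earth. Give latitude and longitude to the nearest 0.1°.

Convert each endpoint to a unit vector on the sphere (x = cos φ cos λ, y = cos φ sin λ, z = sin φ).
The central angle between the endpoints is δ = arccos(p₁·p₂) ≈ 2.074 rad (118.9°).
Interpolate at f = 1/2 with slerp weights a = sin((1−f)δ)/sin δ ≈ 0.983, b = sin(fδ)/sin δ ≈ 0.983.
p = a·p₁ + b·p₂ ≈ (0.856, 0.516, -0.032); φ = arcsin(p_z) ≈ -1.84°, λ = atan2(p_y, p_x) ≈ 31.08°.

≈ (1.8°S, 31.1°E)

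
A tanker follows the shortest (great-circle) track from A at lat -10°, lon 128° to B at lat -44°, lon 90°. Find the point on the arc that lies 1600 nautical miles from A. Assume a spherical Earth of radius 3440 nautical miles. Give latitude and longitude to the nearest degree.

Write both endpoints as unit vectors p₁, p₂ with components (cos φ cos λ, cos φ sin λ, sin φ).
The central angle between the endpoints is δ = arccos(p₁·p₂) ≈ 0.825 rad (47.2°). The total great-circle distance is δ·R ≈ 0.825 × 3440 ≈ 2837 nmi, so the target fraction is f = 1600/2837 ≈ 0.564.
Interpolate at f ≈ 0.564 with slerp weights a = sin((1−f)δ)/sin δ ≈ 0.479, b = sin(fδ)/sin δ ≈ 0.611.
p = a·p₁ + b·p₂ ≈ (-0.290, 0.811, -0.508); φ = arcsin(p_z) ≈ -30.50°, λ = atan2(p_y, p_x) ≈ 109.70°.

≈ lat -30°, lon 110°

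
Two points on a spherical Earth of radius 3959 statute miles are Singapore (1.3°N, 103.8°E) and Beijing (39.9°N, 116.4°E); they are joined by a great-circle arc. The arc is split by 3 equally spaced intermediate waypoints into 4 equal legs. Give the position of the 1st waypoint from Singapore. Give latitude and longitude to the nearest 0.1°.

≈ 11.0°N, 106.4°E

From cos δ = sin φ₁ sin φ₂ + cos φ₁ cos φ₂ cos Δλ, the central angle is δ ≈ 0.703 rad (40.3°).
Interpolate at f = 1/4 with slerp weights a = sin((1−f)δ)/sin δ ≈ 0.778, b = sin(fδ)/sin δ ≈ 0.270.
p = a·p₁ + b·p₂ ≈ (-0.278, 0.941, 0.191); φ = arcsin(p_z) ≈ 11.02°, λ = atan2(p_y, p_x) ≈ 106.44°.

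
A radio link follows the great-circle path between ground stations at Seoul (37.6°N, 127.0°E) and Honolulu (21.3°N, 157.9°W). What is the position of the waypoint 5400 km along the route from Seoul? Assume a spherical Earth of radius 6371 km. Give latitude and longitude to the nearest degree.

Write both endpoints as unit vectors p₁, p₂ with components (cos φ cos λ, cos φ sin λ, sin φ).
The central angle between the endpoints is δ = arccos(p₁·p₂) ≈ 1.147 rad (65.7°). The total great-circle distance is δ·R ≈ 1.147 × 6371 ≈ 7306 km, so the target fraction is f = 5400/7306 ≈ 0.739.
Interpolate at f ≈ 0.739 with slerp weights a = sin((1−f)δ)/sin δ ≈ 0.323, b = sin(fδ)/sin δ ≈ 0.823.
p = a·p₁ + b·p₂ ≈ (-0.864, -0.084, 0.496); φ = arcsin(p_z) ≈ 29.74°, λ = atan2(p_y, p_x) ≈ -174.47°.

≈ 30°N, 174°W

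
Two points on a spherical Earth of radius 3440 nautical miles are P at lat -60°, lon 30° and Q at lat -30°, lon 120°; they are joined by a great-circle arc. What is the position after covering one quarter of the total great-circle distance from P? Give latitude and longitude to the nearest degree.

Convert each endpoint to a unit vector on the sphere (x = cos φ cos λ, y = cos φ sin λ, z = sin φ).
The central angle between the endpoints is δ = arccos(p₁·p₂) ≈ 1.123 rad (64.3°).
Interpolate at f = 1/4 with slerp weights a = sin((1−f)δ)/sin δ ≈ 0.828, b = sin(fδ)/sin δ ≈ 0.307.
p = a·p₁ + b·p₂ ≈ (0.225, 0.437, -0.871); φ = arcsin(p_z) ≈ -60.52°, λ = atan2(p_y, p_x) ≈ 62.75°.

≈ lat -61°, lon 63°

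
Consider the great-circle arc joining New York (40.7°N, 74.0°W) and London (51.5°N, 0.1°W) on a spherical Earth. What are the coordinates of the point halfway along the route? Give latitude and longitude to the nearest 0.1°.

The haversine formula gives a central angle δ ≈ 0.875 rad (50.1°) between the endpoints.
Interpolate at f = 1/2 with slerp weights a = sin((1−f)δ)/sin δ ≈ 0.552, b = sin(fδ)/sin δ ≈ 0.552.
p = a·p₁ + b·p₂ ≈ (0.459, -0.403, 0.792); φ = arcsin(p_z) ≈ 52.36°, λ = atan2(p_y, p_x) ≈ -41.28°.

≈ 52.4°N, 41.3°W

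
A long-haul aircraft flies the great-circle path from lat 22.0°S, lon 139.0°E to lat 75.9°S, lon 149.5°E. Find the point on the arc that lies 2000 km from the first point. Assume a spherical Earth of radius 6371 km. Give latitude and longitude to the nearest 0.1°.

≈ lat 40.0°S, lon 140.3°E

The haversine formula gives a central angle δ ≈ 0.945 rad (54.2°) between the endpoints. The total great-circle distance is δ·R ≈ 0.945 × 6371 ≈ 6023 km, so the target fraction is f = 2000/6023 ≈ 0.332.
Interpolate at f ≈ 0.332 with slerp weights a = sin((1−f)δ)/sin δ ≈ 0.728, b = sin(fδ)/sin δ ≈ 0.381.
p = a·p₁ + b·p₂ ≈ (-0.589, 0.490, -0.642); φ = arcsin(p_z) ≈ -39.95°, λ = atan2(p_y, p_x) ≈ 140.26°.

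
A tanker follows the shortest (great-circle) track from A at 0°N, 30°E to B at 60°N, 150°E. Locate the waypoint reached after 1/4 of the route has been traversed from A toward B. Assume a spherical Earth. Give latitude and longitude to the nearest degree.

Write both endpoints as unit vectors p₁, p₂ with components (cos φ cos λ, cos φ sin λ, sin φ).
The central angle between the endpoints is δ = arccos(p₁·p₂) ≈ 1.823 rad (104.5°).
Interpolate at f = 1/4 with slerp weights a = sin((1−f)δ)/sin δ ≈ 1.012, b = sin(fδ)/sin δ ≈ 0.455.
p = a·p₁ + b·p₂ ≈ (0.679, 0.619, 0.394); φ = arcsin(p_z) ≈ 23.19°, λ = atan2(p_y, p_x) ≈ 42.37°.

≈ 23°N, 42°E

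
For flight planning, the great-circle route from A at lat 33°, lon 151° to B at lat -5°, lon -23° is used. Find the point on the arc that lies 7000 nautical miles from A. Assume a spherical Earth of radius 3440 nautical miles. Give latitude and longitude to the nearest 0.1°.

Write both endpoints as unit vectors p₁, p₂ with components (cos φ cos λ, cos φ sin λ, sin φ).
The central angle between the endpoints is δ = arccos(p₁·p₂) ≈ 2.643 rad (151.4°). The total great-circle distance is δ·R ≈ 2.643 × 3440 ≈ 9093 nmi, so the target fraction is f = 7000/9093 ≈ 0.770.
Interpolate at f ≈ 0.770 with slerp weights a = sin((1−f)δ)/sin δ ≈ 1.196, b = sin(fδ)/sin δ ≈ 1.871.
p = a·p₁ + b·p₂ ≈ (0.839, -0.242, 0.488); φ = arcsin(p_z) ≈ 29.22°, λ = atan2(p_y, p_x) ≈ -16.10°.

≈ lat 29.2°, lon -16.1°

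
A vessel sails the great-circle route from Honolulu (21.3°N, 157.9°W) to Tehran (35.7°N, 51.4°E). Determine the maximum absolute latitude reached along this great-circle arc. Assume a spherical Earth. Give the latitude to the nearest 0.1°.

The great circle lies in the plane with unit normal n̂ = (p₁ × p₂)/|p₁ × p₂|.
Here n̂_z ≈ -0.414; the vertex latitude is φ_max = arccos|n̂_z| ≈ 65.5°.
Check via Clairaut: cos φ_max = |cos φ₁| · sin C = cos(21.3°)·sin(26.4°) ≈ 0.414, again giving ≈ 65.5°.

≈ 65.5°N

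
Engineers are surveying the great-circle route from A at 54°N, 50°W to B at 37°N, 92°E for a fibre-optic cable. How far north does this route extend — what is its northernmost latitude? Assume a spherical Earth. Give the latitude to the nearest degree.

The great circle lies in the plane with unit normal n̂ = (p₁ × p₂)/|p₁ × p₂|.
Here n̂_z ≈ +0.291; the vertex latitude is φ_max = arccos|n̂_z| ≈ 73.1°.

≈ 73°N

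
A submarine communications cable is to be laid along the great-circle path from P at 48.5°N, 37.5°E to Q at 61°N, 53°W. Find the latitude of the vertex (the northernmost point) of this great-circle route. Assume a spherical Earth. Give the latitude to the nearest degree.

The great circle lies in the plane with unit normal n̂ = (p₁ × p₂)/|p₁ × p₂|.
Here n̂_z ≈ -0.424; the vertex latitude is φ_max = arccos|n̂_z| ≈ 64.9°.
Check via Clairaut: cos φ_max = |cos φ₁| · sin C = cos(48.5°)·sin(39.8°) ≈ 0.424, again giving ≈ 64.9°.

≈ 65°N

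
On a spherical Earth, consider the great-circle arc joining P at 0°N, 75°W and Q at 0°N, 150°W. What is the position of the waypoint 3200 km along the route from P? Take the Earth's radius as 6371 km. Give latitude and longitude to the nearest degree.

≈ 0°N, 104°W

Convert each endpoint to a unit vector on the sphere (x = cos φ cos λ, y = cos φ sin λ, z = sin φ).
The central angle between the endpoints is δ = arccos(p₁·p₂) ≈ 1.309 rad (75.0°). The total great-circle distance is δ·R ≈ 1.309 × 6371 ≈ 8340 km, so the target fraction is f = 3200/8340 ≈ 0.384.
Interpolate at f ≈ 0.384 with slerp weights a = sin((1−f)δ)/sin δ ≈ 0.747, b = sin(fδ)/sin δ ≈ 0.498.
p = a·p₁ + b·p₂ ≈ (-0.238, -0.971, 0.000); φ = arcsin(p_z) ≈ 0.00°, λ = atan2(p_y, p_x) ≈ -103.78°.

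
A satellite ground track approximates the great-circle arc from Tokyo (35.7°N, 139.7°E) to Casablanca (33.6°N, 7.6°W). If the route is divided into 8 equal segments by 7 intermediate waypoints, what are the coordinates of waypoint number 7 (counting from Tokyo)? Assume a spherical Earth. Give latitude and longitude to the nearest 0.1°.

≈ 45.0°N, 0.7°E

Write both endpoints as unit vectors p₁, p₂ with components (cos φ cos λ, cos φ sin λ, sin φ).
The central angle between the endpoints is δ = arccos(p₁·p₂) ≈ 1.820 rad (104.3°).
Interpolate at f = 7/8 with slerp weights a = sin((1−f)δ)/sin δ ≈ 0.233, b = sin(fδ)/sin δ ≈ 1.032.
p = a·p₁ + b·p₂ ≈ (0.708, 0.009, 0.707); φ = arcsin(p_z) ≈ 44.96°, λ = atan2(p_y, p_x) ≈ 0.69°.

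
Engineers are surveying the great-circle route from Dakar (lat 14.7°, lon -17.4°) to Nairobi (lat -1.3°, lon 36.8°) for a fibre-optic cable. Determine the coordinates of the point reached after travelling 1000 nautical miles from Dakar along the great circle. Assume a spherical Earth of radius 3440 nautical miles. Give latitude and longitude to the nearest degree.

≈ lat 11°, lon -1°

Write both endpoints as unit vectors p₁, p₂ with components (cos φ cos λ, cos φ sin λ, sin φ).
The central angle between the endpoints is δ = arccos(p₁·p₂) ≈ 0.977 rad (56.0°). The total great-circle distance is δ·R ≈ 0.977 × 3440 ≈ 3359 nmi, so the target fraction is f = 1000/3359 ≈ 0.298.
Interpolate at f ≈ 0.298 with slerp weights a = sin((1−f)δ)/sin δ ≈ 0.764, b = sin(fδ)/sin δ ≈ 0.346.
p = a·p₁ + b·p₂ ≈ (0.982, -0.014, 0.186); φ = arcsin(p_z) ≈ 10.73°, λ = atan2(p_y, p_x) ≈ -0.81°.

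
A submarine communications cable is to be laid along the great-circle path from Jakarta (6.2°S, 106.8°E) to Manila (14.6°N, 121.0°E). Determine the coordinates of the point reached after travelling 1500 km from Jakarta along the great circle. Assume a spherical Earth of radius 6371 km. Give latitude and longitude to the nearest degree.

≈ 5°N, 114°E

Write both endpoints as unit vectors p₁, p₂ with components (cos φ cos λ, cos φ sin λ, sin φ).
The central angle between the endpoints is δ = arccos(p₁·p₂) ≈ 0.438 rad (25.1°). The total great-circle distance is δ·R ≈ 0.438 × 6371 ≈ 2793 km, so the target fraction is f = 1500/2793 ≈ 0.537.
Interpolate at f ≈ 0.537 with slerp weights a = sin((1−f)δ)/sin δ ≈ 0.475, b = sin(fδ)/sin δ ≈ 0.550.
p = a·p₁ + b·p₂ ≈ (-0.410, 0.908, 0.087); φ = arcsin(p_z) ≈ 5.00°, λ = atan2(p_y, p_x) ≈ 114.32°.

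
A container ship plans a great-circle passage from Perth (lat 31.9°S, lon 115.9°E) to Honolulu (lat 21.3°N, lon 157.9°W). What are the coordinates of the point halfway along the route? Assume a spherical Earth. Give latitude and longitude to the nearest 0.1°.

≈ lat 7.2°S, lon 161.5°E

Convert each endpoint to a unit vector on the sphere (x = cos φ cos λ, y = cos φ sin λ, z = sin φ).
The central angle between the endpoints is δ = arccos(p₁·p₂) ≈ 1.711 rad (98.0°).
Interpolate at f = 1/2 with slerp weights a = sin((1−f)δ)/sin δ ≈ 0.762, b = sin(fδ)/sin δ ≈ 0.762.
p = a·p₁ + b·p₂ ≈ (-0.941, 0.315, -0.126); φ = arcsin(p_z) ≈ -7.23°, λ = atan2(p_y, p_x) ≈ 161.49°.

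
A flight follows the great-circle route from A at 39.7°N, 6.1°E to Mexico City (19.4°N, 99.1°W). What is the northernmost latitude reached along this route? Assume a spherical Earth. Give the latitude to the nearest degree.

≈ 46°N

The great circle lies in the plane with unit normal n̂ = (p₁ × p₂)/|p₁ × p₂|.
Here n̂_z ≈ -0.700; the vertex latitude is φ_max = arccos|n̂_z| ≈ 45.5°.
Check via Clairaut: cos φ_max = |cos φ₁| · sin C = cos(39.7°)·sin(65.6°) ≈ 0.700, again giving ≈ 45.5°.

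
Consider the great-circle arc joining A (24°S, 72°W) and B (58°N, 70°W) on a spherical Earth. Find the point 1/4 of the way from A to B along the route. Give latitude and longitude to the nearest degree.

≈ (3°S, 72°W)

From cos δ = sin φ₁ sin φ₂ + cos φ₁ cos φ₂ cos Δλ, the central angle is δ ≈ 1.431 rad (82.0°).
Interpolate at f = 1/4 with slerp weights a = sin((1−f)δ)/sin δ ≈ 0.888, b = sin(fδ)/sin δ ≈ 0.354.
p = a·p₁ + b·p₂ ≈ (0.315, -0.947, -0.061); φ = arcsin(p_z) ≈ -3.50°, λ = atan2(p_y, p_x) ≈ -71.62°.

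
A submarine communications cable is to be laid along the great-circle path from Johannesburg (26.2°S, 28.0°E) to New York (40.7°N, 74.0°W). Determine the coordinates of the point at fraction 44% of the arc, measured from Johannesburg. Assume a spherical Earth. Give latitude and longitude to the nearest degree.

Write both endpoints as unit vectors p₁, p₂ with components (cos φ cos λ, cos φ sin λ, sin φ).
The central angle between the endpoints is δ = arccos(p₁·p₂) ≈ 2.015 rad (115.4°).
Interpolate at f = 0.44 with slerp weights a = sin((1−f)δ)/sin δ ≈ 1.001, b = sin(fδ)/sin δ ≈ 0.858.
p = a·p₁ + b·p₂ ≈ (0.972, -0.204, 0.118); φ = arcsin(p_z) ≈ 6.76°, λ = atan2(p_y, p_x) ≈ -11.84°.

≈ 7°N, 12°W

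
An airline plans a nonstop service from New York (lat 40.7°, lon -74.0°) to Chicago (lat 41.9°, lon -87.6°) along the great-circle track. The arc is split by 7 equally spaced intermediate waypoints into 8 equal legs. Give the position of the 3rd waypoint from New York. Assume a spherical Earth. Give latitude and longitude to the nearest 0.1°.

Convert each endpoint to a unit vector on the sphere (x = cos φ cos λ, y = cos φ sin λ, z = sin φ).
The central angle between the endpoints is δ = arccos(p₁·p₂) ≈ 0.179 rad (10.3°).
Interpolate at f = 3/8 with slerp weights a = sin((1−f)δ)/sin δ ≈ 0.627, b = sin(fδ)/sin δ ≈ 0.377.
p = a·p₁ + b·p₂ ≈ (0.143, -0.737, 0.660); φ = arcsin(p_z) ≈ 41.34°, λ = atan2(p_y, p_x) ≈ -79.04°.

≈ lat 41.3°, lon -79.0°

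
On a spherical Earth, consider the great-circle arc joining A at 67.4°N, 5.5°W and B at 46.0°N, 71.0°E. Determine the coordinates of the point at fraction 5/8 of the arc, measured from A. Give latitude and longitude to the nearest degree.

≈ 59°N, 54°E

Convert each endpoint to a unit vector on the sphere (x = cos φ cos λ, y = cos φ sin λ, z = sin φ).
The central angle between the endpoints is δ = arccos(p₁·p₂) ≈ 0.758 rad (43.4°).
Interpolate at f = 5/8 with slerp weights a = sin((1−f)δ)/sin δ ≈ 0.408, b = sin(fδ)/sin δ ≈ 0.664.
p = a·p₁ + b·p₂ ≈ (0.306, 0.421, 0.854); φ = arcsin(p_z) ≈ 58.64°, λ = atan2(p_y, p_x) ≈ 53.97°.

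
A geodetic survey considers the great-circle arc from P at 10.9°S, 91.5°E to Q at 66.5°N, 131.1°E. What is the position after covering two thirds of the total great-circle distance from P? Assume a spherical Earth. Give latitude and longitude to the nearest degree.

≈ 42°N, 108°E

Convert each endpoint to a unit vector on the sphere (x = cos φ cos λ, y = cos φ sin λ, z = sin φ).
The central angle between the endpoints is δ = arccos(p₁·p₂) ≈ 1.442 rad (82.6°).
Interpolate at f = 2/3 with slerp weights a = sin((1−f)δ)/sin δ ≈ 0.466, b = sin(fδ)/sin δ ≈ 0.827.
p = a·p₁ + b·p₂ ≈ (-0.229, 0.706, 0.670); φ = arcsin(p_z) ≈ 42.07°, λ = atan2(p_y, p_x) ≈ 107.95°.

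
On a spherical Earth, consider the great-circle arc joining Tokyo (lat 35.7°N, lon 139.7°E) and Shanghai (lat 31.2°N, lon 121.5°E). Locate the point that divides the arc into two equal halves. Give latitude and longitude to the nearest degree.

≈ lat 34°N, lon 130°E

Convert each endpoint to a unit vector on the sphere (x = cos φ cos λ, y = cos φ sin λ, z = sin φ).
The central angle between the endpoints is δ = arccos(p₁·p₂) ≈ 0.276 rad (15.8°).
Interpolate at f = 1/2 with slerp weights a = sin((1−f)δ)/sin δ ≈ 0.505, b = sin(fδ)/sin δ ≈ 0.505.
p = a·p₁ + b·p₂ ≈ (-0.538, 0.633, 0.556); φ = arcsin(p_z) ≈ 33.78°, λ = atan2(p_y, p_x) ≈ 130.36°.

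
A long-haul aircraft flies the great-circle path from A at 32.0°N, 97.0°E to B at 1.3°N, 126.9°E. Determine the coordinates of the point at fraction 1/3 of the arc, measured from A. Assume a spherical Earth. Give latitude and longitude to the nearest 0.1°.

≈ 22.3°N, 108.2°E

The haversine formula gives a central angle δ ≈ 0.727 rad (41.7°) between the endpoints.
Interpolate at f = 1/3 with slerp weights a = sin((1−f)δ)/sin δ ≈ 0.701, b = sin(fδ)/sin δ ≈ 0.361.
p = a·p₁ + b·p₂ ≈ (-0.289, 0.879, 0.380); φ = arcsin(p_z) ≈ 22.31°, λ = atan2(p_y, p_x) ≈ 108.22°.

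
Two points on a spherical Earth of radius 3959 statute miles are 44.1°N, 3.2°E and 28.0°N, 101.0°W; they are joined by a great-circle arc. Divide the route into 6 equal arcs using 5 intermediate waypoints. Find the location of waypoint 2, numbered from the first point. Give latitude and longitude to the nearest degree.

The haversine formula gives a central angle δ ≈ 1.399 rad (80.1°) between the endpoints.
Interpolate at f = 2/6 with slerp weights a = sin((1−f)δ)/sin δ ≈ 0.815, b = sin(fδ)/sin δ ≈ 0.456.
p = a·p₁ + b·p₂ ≈ (0.508, -0.363, 0.781); φ = arcsin(p_z) ≈ 51.40°, λ = atan2(p_y, p_x) ≈ -35.55°.

≈ 51°N, 36°W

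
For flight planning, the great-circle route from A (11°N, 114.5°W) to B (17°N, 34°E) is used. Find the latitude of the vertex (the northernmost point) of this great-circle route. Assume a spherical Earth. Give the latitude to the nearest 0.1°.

The great circle lies in the plane with unit normal n̂ = (p₁ × p₂)/|p₁ × p₂|.
Here n̂_z ≈ +0.735; the vertex latitude is φ_max = arccos|n̂_z| ≈ 42.7°.
Check via Clairaut: cos φ_max = |cos φ₁| · sin C = cos(11.0°)·sin(48.5°) ≈ 0.735, again giving ≈ 42.7°.

≈ 42.7°N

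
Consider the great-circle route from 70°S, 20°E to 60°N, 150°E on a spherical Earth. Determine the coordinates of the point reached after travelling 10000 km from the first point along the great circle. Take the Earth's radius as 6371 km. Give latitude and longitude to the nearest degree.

Convert each endpoint to a unit vector on the sphere (x = cos φ cos λ, y = cos φ sin λ, z = sin φ).
The central angle between the endpoints is δ = arccos(p₁·p₂) ≈ 2.748 rad (157.5°). The total great-circle distance is δ·R ≈ 2.748 × 6371 ≈ 17511 km, so the target fraction is f = 10000/17511 ≈ 0.571.
Interpolate at f ≈ 0.571 with slerp weights a = sin((1−f)δ)/sin δ ≈ 2.413, b = sin(fδ)/sin δ ≈ 2.611.
p = a·p₁ + b·p₂ ≈ (-0.355, 0.935, -0.006); φ = arcsin(p_z) ≈ -0.36°, λ = atan2(p_y, p_x) ≈ 110.79°.

≈ 0°N, 111°E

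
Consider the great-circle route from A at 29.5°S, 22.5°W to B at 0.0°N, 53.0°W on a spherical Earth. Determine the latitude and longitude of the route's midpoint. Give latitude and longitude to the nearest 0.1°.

≈ 15.3°S, 38.8°W

The haversine formula gives a central angle δ ≈ 0.723 rad (41.4°) between the endpoints.
Interpolate at f = 1/2 with slerp weights a = sin((1−f)δ)/sin δ ≈ 0.535, b = sin(fδ)/sin δ ≈ 0.535.
p = a·p₁ + b·p₂ ≈ (0.752, -0.605, -0.263); φ = arcsin(p_z) ≈ -15.26°, λ = atan2(p_y, p_x) ≈ -38.83°.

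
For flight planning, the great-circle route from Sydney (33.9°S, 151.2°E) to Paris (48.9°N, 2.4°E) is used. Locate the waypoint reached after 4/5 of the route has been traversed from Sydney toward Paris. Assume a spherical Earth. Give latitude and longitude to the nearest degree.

≈ 50°N, 50°E

Convert each endpoint to a unit vector on the sphere (x = cos φ cos λ, y = cos φ sin λ, z = sin φ).
The central angle between the endpoints is δ = arccos(p₁·p₂) ≈ 2.662 rad (152.5°).
Interpolate at f = 4/5 with slerp weights a = sin((1−f)δ)/sin δ ≈ 1.099, b = sin(fδ)/sin δ ≈ 1.837.
p = a·p₁ + b·p₂ ≈ (0.407, 0.490, 0.771); φ = arcsin(p_z) ≈ 50.44°, λ = atan2(p_y, p_x) ≈ 50.30°.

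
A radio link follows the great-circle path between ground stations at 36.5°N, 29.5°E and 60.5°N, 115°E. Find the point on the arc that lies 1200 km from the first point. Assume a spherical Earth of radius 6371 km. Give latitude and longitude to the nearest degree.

≈ 45°N, 38°E

Write both endpoints as unit vectors p₁, p₂ with components (cos φ cos λ, cos φ sin λ, sin φ).
The central angle between the endpoints is δ = arccos(p₁·p₂) ≈ 0.990 rad (56.7°). The total great-circle distance is δ·R ≈ 0.990 × 6371 ≈ 6307 km, so the target fraction is f = 1200/6307 ≈ 0.190.
Interpolate at f ≈ 0.190 with slerp weights a = sin((1−f)δ)/sin δ ≈ 0.859, b = sin(fδ)/sin δ ≈ 0.224.
p = a·p₁ + b·p₂ ≈ (0.555, 0.440, 0.706); φ = arcsin(p_z) ≈ 44.92°, λ = atan2(p_y, p_x) ≈ 38.43°.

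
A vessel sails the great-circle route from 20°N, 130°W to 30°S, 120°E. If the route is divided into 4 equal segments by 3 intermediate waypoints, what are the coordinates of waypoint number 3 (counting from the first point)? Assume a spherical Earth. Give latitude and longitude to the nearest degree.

Convert each endpoint to a unit vector on the sphere (x = cos φ cos λ, y = cos φ sin λ, z = sin φ).
The central angle between the endpoints is δ = arccos(p₁·p₂) ≈ 2.037 rad (116.7°).
Interpolate at f = 3/4 with slerp weights a = sin((1−f)δ)/sin δ ≈ 0.546, b = sin(fδ)/sin δ ≈ 1.118.
p = a·p₁ + b·p₂ ≈ (-0.814, 0.446, -0.373); φ = arcsin(p_z) ≈ -21.87°, λ = atan2(p_y, p_x) ≈ 151.28°.

≈ 22°S, 151°E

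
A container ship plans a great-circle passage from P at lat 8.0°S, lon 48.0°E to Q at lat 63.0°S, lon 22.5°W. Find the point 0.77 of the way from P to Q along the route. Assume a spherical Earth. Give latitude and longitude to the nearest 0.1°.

≈ lat 55.1°S, lon 7.3°E

Convert each endpoint to a unit vector on the sphere (x = cos φ cos λ, y = cos φ sin λ, z = sin φ).
The central angle between the endpoints is δ = arccos(p₁·p₂) ≈ 1.293 rad (74.1°).
Interpolate at f = 0.77 with slerp weights a = sin((1−f)δ)/sin δ ≈ 0.305, b = sin(fδ)/sin δ ≈ 0.873.
p = a·p₁ + b·p₂ ≈ (0.568, 0.073, -0.820); φ = arcsin(p_z) ≈ -55.07°, λ = atan2(p_y, p_x) ≈ 7.29°.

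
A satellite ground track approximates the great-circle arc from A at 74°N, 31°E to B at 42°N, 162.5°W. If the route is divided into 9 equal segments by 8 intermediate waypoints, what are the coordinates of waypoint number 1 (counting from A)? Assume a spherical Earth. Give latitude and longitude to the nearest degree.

From cos δ = sin φ₁ sin φ₂ + cos φ₁ cos φ₂ cos Δλ, the central angle is δ ≈ 1.111 rad (63.6°).
Interpolate at f = 1/9 with slerp weights a = sin((1−f)δ)/sin δ ≈ 0.931, b = sin(fδ)/sin δ ≈ 0.137.
p = a·p₁ + b·p₂ ≈ (0.123, 0.102, 0.987); φ = arcsin(p_z) ≈ 80.84°, λ = atan2(p_y, p_x) ≈ 39.61°.

≈ 81°N, 40°E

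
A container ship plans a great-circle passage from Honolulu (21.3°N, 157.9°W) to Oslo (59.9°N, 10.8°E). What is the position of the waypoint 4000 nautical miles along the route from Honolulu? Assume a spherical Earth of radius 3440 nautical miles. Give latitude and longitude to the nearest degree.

≈ 84°N, 90°W

Write both endpoints as unit vectors p₁, p₂ with components (cos φ cos λ, cos φ sin λ, sin φ).
The central angle between the endpoints is δ = arccos(p₁·p₂) ≈ 1.715 rad (98.3°). The total great-circle distance is δ·R ≈ 1.715 × 3440 ≈ 5900 nmi, so the target fraction is f = 4000/5900 ≈ 0.678.
Interpolate at f ≈ 0.678 with slerp weights a = sin((1−f)δ)/sin δ ≈ 0.530, b = sin(fδ)/sin δ ≈ 0.928.
p = a·p₁ + b·p₂ ≈ (-0.001, -0.099, 0.995); φ = arcsin(p_z) ≈ 84.33°, λ = atan2(p_y, p_x) ≈ -90.47°.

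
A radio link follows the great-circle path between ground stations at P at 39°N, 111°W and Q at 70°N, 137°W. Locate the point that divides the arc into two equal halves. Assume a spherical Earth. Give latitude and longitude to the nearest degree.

Write both endpoints as unit vectors p₁, p₂ with components (cos φ cos λ, cos φ sin λ, sin φ).
The central angle between the endpoints is δ = arccos(p₁·p₂) ≈ 0.591 rad (33.9°).
Interpolate at f = 1/2 with slerp weights a = sin((1−f)δ)/sin δ ≈ 0.523, b = sin(fδ)/sin δ ≈ 0.523.
p = a·p₁ + b·p₂ ≈ (-0.276, -0.501, 0.820); φ = arcsin(p_z) ≈ 55.09°, λ = atan2(p_y, p_x) ≈ -118.87°.

≈ 55°N, 119°W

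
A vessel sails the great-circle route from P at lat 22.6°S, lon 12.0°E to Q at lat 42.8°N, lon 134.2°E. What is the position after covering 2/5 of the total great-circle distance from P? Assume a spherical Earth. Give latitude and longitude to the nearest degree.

From cos δ = sin φ₁ sin φ₂ + cos φ₁ cos φ₂ cos Δλ, the central angle is δ ≈ 2.242 rad (128.5°).
Interpolate at f = 2/5 with slerp weights a = sin((1−f)δ)/sin δ ≈ 1.245, b = sin(fδ)/sin δ ≈ 0.998.
p = a·p₁ + b·p₂ ≈ (0.614, 0.764, 0.200); φ = arcsin(p_z) ≈ 11.52°, λ = atan2(p_y, p_x) ≈ 51.22°.

≈ lat 12°N, lon 51°E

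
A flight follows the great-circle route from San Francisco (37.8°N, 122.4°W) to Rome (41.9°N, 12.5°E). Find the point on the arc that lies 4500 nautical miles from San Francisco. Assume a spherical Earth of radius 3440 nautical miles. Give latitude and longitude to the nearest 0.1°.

≈ 53.9°N, 2.1°W

The haversine formula gives a central angle δ ≈ 1.577 rad (90.3°) between the endpoints. The total great-circle distance is δ·R ≈ 1.577 × 3440 ≈ 5424 nmi, so the target fraction is f = 4500/5424 ≈ 0.830.
Interpolate at f ≈ 0.830 with slerp weights a = sin((1−f)δ)/sin δ ≈ 0.265, b = sin(fδ)/sin δ ≈ 0.966.
p = a·p₁ + b·p₂ ≈ (0.589, -0.021, 0.808); φ = arcsin(p_z) ≈ 53.85°, λ = atan2(p_y, p_x) ≈ -2.08°.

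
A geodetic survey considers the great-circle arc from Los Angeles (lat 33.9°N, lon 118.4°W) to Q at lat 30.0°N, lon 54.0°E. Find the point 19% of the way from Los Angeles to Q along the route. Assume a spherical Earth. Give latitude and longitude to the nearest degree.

The haversine formula gives a central angle δ ≈ 2.019 rad (115.7°) between the endpoints.
Interpolate at f = 0.19 with slerp weights a = sin((1−f)δ)/sin δ ≈ 1.107, b = sin(fδ)/sin δ ≈ 0.415.
p = a·p₁ + b·p₂ ≈ (-0.226, -0.518, 0.825); φ = arcsin(p_z) ≈ 55.63°, λ = atan2(p_y, p_x) ≈ -113.57°.

≈ lat 56°N, lon 114°W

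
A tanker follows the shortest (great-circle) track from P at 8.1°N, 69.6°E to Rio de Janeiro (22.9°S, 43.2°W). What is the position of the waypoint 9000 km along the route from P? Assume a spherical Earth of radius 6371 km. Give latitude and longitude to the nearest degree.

Write both endpoints as unit vectors p₁, p₂ with components (cos φ cos λ, cos φ sin λ, sin φ).
The central angle between the endpoints is δ = arccos(p₁·p₂) ≈ 1.991 rad (114.1°). The total great-circle distance is δ·R ≈ 1.991 × 6371 ≈ 12687 km, so the target fraction is f = 9000/12687 ≈ 0.709.
Interpolate at f ≈ 0.709 with slerp weights a = sin((1−f)δ)/sin δ ≈ 0.599, b = sin(fδ)/sin δ ≈ 1.082.
p = a·p₁ + b·p₂ ≈ (0.933, -0.126, -0.337); φ = arcsin(p_z) ≈ -19.67°, λ = atan2(p_y, p_x) ≈ -7.70°.

≈ 20°S, 8°W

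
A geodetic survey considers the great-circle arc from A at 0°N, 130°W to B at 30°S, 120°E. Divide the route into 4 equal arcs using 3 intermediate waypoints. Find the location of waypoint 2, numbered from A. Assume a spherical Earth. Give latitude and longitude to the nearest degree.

≈ 25°S, 179°W

Write both endpoints as unit vectors p₁, p₂ with components (cos φ cos λ, cos φ sin λ, sin φ).
The central angle between the endpoints is δ = arccos(p₁·p₂) ≈ 1.872 rad (107.2°).
Interpolate at f = 2/4 with slerp weights a = sin((1−f)δ)/sin δ ≈ 0.843, b = sin(fδ)/sin δ ≈ 0.843.
p = a·p₁ + b·p₂ ≈ (-0.907, -0.014, -0.421); φ = arcsin(p_z) ≈ -24.93°, λ = atan2(p_y, p_x) ≈ -179.15°.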